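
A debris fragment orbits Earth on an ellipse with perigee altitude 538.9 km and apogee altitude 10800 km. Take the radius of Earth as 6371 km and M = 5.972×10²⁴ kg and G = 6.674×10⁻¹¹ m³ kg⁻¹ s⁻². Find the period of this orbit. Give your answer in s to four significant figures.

T ≈ 13150 s

μ = GM = 6.674×10⁻¹¹ × 5.972×10²⁴ = 3.986×10¹⁴ m³/s².
r_p = 6371 + 538.9 = 6909.9 km = 6.9099×10⁶ m.
r_a = 6371 + 10800 = 17171 km = 1.7171×10⁷ m.
Semi-major axis a = (r_p + r_a)/2 = (6909.9 + 17171)/2 = 12040 km = 1.204×10⁷ m.
By Kepler's third law T = 2π√(a³/μ) = 2π × 2.093×10³ = 1.315×10⁴ s.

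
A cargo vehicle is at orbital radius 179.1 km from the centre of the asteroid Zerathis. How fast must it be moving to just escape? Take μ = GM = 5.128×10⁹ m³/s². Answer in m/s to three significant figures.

v_esc ≈ 239 m/s

r = 179.1 km = 1.791×10⁵ m.
Escape speed v_esc = √(2μ/r) = √(2 × 5.128×10⁹ / 1.791×10⁵) = √(5.726×10⁴) = 239.3 m/s.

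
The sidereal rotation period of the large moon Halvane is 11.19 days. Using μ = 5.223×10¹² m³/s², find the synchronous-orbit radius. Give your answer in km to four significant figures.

T = 11.19 days = 9.668×10⁵ s.
A synchronous orbit has period T, so by Kepler's third law a = (μT²/4π²)^(1/3).
μT²/4π² = 5.223×10¹² × (9.668×10⁵)² / 39.48 = 1.237×10²³ m³.
a = 4.982×10⁷ m = 49821 km.

r_sync ≈ 49820 km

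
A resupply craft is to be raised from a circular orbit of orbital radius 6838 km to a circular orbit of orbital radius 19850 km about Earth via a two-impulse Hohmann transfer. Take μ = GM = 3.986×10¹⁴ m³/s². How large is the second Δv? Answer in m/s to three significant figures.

r₁ = 6838 km = 6.838×10⁶ m.
r₂ = 19850 km = 1.985×10⁷ m.
Transfer ellipse a_t = (r₁ + r₂)/2 = 1.334×10⁷ m.
At r₁: circular v_c1 = √(μ/r₁) = 7635 m/s; transfer-perigee v_p = √[μ(2/r₁ − 1/a_t)] = 9312 m/s.
At r₂: circular v_c2 = √(μ/r₂) = 4481 m/s; transfer-apogee v_a = √[μ(2/r₂ − 1/a_t)] = 3208 m/s.
Δv₂ = v_c2 − v_a = 1273 m/s.

Δv ≈ 1270 m/s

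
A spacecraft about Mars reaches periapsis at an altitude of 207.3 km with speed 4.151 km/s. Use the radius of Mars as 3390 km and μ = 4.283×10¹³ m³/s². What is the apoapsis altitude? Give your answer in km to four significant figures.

apoapsis altitude ≈ 6028 km

r_p = 3390 + 207.3 = 3597.3 km = 3.597×10⁶ m.
Specific energy ε = v²/2 − μ/r = -3.291×10⁶ J/kg, so a = −μ/(2ε) = 6.508×10⁶ m.
The apsides satisfy r_p + r_a = 2a, so the apoapsis radius is 2a − r_p = 9.418×10⁶ m = 9418.0 km.
Apoapsis altitude = 9418.0 − 3390 = 6028.0 km.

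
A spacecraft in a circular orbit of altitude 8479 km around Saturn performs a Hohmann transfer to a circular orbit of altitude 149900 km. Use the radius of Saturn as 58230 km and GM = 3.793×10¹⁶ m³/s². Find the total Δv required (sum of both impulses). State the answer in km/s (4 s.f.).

Δv_total ≈ 9.594 km/s

r₁ = 58230 + 8479 = 66709 km = 6.6709×10⁷ m.
r₂ = 58230 + 149900 = 208130 km = 2.0813×10⁸ m.
Transfer ellipse a_t = (r₁ + r₂)/2 = 1.374×10⁸ m.
At r₁: circular v_c1 = √(μ/r₁) = 23850 m/s; transfer-perikrone v_p = √[μ(2/r₁ − 1/a_t)] = 29350 m/s.
Δv₁ = v_p − v_c1 = 5500 m/s.
At r₂: circular v_c2 = √(μ/r₂) = 13500 m/s; transfer-apokrone v_a = √[μ(2/r₂ − 1/a_t)] = 9406 m/s.
Δv₂ = v_c2 − v_a = 4094 m/s.
Total Δv = Δv₁ + Δv₂ = 9594 m/s = 9.594 km/s.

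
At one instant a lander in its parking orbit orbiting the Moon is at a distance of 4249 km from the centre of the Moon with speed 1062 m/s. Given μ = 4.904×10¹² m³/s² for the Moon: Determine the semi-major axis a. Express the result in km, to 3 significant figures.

a ≈ 4150 km

r = 4.249×10⁶ m.
Vis-viva rearranged: 1/a = 2/r − v²/μ = 4.707×10⁻⁷ − 2.300×10⁻⁷ = 2.407×10⁻⁷ m⁻¹.
a = 4.154×10⁶ m = 4154.3 km.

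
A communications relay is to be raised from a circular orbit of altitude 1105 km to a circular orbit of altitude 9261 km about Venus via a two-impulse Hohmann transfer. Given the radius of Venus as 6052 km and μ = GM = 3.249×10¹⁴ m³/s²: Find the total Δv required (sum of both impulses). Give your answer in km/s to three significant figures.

r₁ = 6052 + 1105 = 7157.0 km = 7.1570×10⁶ m.
r₂ = 6052 + 9261 = 15313 km = 1.5313×10⁷ m.
Transfer ellipse a_t = (r₁ + r₂)/2 = 1.124×10⁷ m.
At r₁: circular v_c1 = √(μ/r₁) = 6738 m/s; transfer-periapsis v_p = √[μ(2/r₁ − 1/a_t)] = 7866 m/s.
Δv₁ = v_p − v_c1 = 1128 m/s.
At r₂: circular v_c2 = √(μ/r₂) = 4606 m/s; transfer-apoapsis v_a = √[μ(2/r₂ − 1/a_t)] = 3676 m/s.
Δv₂ = v_c2 − v_a = 929.8 m/s.
Total Δv = Δv₁ + Δv₂ = 2058 m/s = 2.058 km/s.

Δv_total ≈ 2.06 km/s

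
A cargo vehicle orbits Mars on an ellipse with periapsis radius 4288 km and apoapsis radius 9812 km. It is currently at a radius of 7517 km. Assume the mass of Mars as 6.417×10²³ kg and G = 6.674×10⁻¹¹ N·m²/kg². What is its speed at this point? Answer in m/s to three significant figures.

v ≈ 2310 m/s

μ = GM = 6.674×10⁻¹¹ × 6.417×10²³ = 4.283×10¹³ m³/s².
Semi-major axis a = (r_p + r_a)/2 = 7050.0 km = 7.050×10⁶ m.
Vis-viva: v² = μ(2/r − 1/a) = 4.283×10¹³ × (2.661×10⁻⁷ − 1.418×10⁻⁷) = 5.320×10⁶ m²/s².
v = 2307 m/s.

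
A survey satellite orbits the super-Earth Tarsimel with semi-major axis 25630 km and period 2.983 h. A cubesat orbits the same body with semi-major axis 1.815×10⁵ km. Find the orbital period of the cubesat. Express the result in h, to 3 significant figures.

Kepler's third law: T² ∝ a³, so T₂ = T₁ (a₂/a₁)^(3/2).
a₂/a₁ = 7.082, (a₂/a₁)^(3/2) = 18.84.
T₂ = 2.983 × 18.84 = 56.21 h.

T₂ ≈ 56.2 h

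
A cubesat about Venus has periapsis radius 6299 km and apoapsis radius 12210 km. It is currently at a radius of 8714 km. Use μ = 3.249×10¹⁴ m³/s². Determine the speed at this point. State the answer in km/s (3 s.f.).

Semi-major axis a = (r_p + r_a)/2 = 9254.5 km = 9.254×10⁶ m.
Vis-viva: v² = μ(2/r − 1/a) = 3.249×10¹⁴ × (2.295×10⁻⁷ − 1.081×10⁻⁷) = 3.946×10⁷ m²/s².
v = 6282 m/s = 6.282 km/s.

v ≈ 6.28 km/s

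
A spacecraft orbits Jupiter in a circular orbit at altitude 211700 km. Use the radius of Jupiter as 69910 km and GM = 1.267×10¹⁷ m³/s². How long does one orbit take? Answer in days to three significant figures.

T ≈ 0.965 days

r = 69910 + 211700 = 281610 km = 2.8161×10⁸ m.
Kepler's third law: T = 2π√(r³/μ) = 2π√((2.816×10⁸)³ / 1.267×10¹⁷).
r³/μ = 1.763×10⁸ s², so T = 2π × 1.328×10⁴ = 8.342×10⁴ s.
Converting: 8.342×10⁴ s ÷ 86400 = 0.9655 days.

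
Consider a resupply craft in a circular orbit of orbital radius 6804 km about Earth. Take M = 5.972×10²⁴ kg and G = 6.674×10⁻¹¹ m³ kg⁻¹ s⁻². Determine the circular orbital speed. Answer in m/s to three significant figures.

v ≈ 7650 m/s

μ = GM = 6.674×10⁻¹¹ × 5.972×10²⁴ = 3.986×10¹⁴ m³/s².
r = 6804 km = 6.804×10⁶ m.
For a circular orbit v = √(μ/r) = √(3.986×10¹⁴ / 6.804×10⁶) = √(5.858×10⁷) = 7654 m/s.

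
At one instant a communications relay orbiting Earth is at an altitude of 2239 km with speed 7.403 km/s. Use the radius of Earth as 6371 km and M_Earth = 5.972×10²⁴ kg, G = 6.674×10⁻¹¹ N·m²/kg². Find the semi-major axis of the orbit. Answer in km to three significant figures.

a ≈ 10600 km

μ = GM = 6.674×10⁻¹¹ × 5.972×10²⁴ = 3.986×10¹⁴ m³/s².
r = 6371 + 2239 = 8610.0 km = 8.610×10⁶ m.
Specific orbital energy ε = v²/2 − μ/r = (7403)²/2 − 3.986×10¹⁴/8.610×10⁶ = -1.889×10⁷ J/kg.
Since ε = −μ/(2a), a = −μ/(2ε) = 1.055×10⁷ m = 10550 km.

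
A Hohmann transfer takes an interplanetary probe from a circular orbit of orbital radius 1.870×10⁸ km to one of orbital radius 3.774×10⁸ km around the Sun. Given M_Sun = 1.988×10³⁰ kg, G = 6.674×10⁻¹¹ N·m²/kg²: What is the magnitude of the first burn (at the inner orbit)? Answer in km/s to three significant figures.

Δv ≈ 4.17 km/s

μ = GM = 6.674×10⁻¹¹ × 1.988×10³⁰ = 1.327×10²⁰ m³/s².
r₁ = 1.870×10⁸ km = 1.870×10¹¹ m.
r₂ = 3.774×10⁸ km = 3.774×10¹¹ m.
Transfer ellipse a_t = (r₁ + r₂)/2 = 2.822×10¹¹ m.
At r₁: circular v_c1 = √(μ/r₁) = 26640 m/s; transfer-perihelion v_p = √[μ(2/r₁ − 1/a_t)] = 30800 m/s.
Δv₁ = v_p − v_c1 = 4167 m/s.
= 4.167 km/s.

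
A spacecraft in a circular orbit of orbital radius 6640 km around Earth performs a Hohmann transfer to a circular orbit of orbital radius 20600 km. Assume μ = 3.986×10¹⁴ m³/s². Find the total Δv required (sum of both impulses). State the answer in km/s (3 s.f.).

Δv_total ≈ 3.11 km/s

r₁ = 6640 km = 6.640×10⁶ m.
r₂ = 20600 km = 2.060×10⁷ m.
Transfer ellipse a_t = (r₁ + r₂)/2 = 1.362×10⁷ m.
At r₁: circular v_c1 = √(μ/r₁) = 7748 m/s; transfer-perigee v_p = √[μ(2/r₁ − 1/a_t)] = 9529 m/s.
Δv₁ = v_p − v_c1 = 1781 m/s.
At r₂: circular v_c2 = √(μ/r₂) = 4399 m/s; transfer-apogee v_a = √[μ(2/r₂ − 1/a_t)] = 3071 m/s.
Δv₂ = v_c2 − v_a = 1327 m/s.
Total Δv = Δv₁ + Δv₂ = 3108 m/s = 3.108 km/s.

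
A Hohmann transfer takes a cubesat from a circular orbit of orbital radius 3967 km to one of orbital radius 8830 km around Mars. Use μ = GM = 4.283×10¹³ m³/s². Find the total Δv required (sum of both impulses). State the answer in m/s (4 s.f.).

r₁ = 3967 km = 3.967×10⁶ m.
r₂ = 8830 km = 8.830×10⁶ m.
Transfer ellipse a_t = (r₁ + r₂)/2 = 6.398×10⁶ m.
At r₁: circular v_c1 = √(μ/r₁) = 3286 m/s; transfer-periapsis v_p = √[μ(2/r₁ − 1/a_t)] = 3860 m/s.
Δv₁ = v_p − v_c1 = 574.2 m/s.
At r₂: circular v_c2 = √(μ/r₂) = 2202 m/s; transfer-apoapsis v_a = √[μ(2/r₂ − 1/a_t)] = 1734 m/s.
Δv₂ = v_c2 − v_a = 468.2 m/s.
Total Δv = Δv₁ + Δv₂ = 1042 m/s.

Δv_total ≈ 1042 m/s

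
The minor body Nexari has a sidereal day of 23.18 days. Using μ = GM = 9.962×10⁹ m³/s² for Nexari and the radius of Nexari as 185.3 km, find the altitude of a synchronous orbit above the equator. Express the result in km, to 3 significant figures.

h_sync ≈ 9860 km

T = 23.18 days = 2.003×10⁶ s.
A synchronous orbit has period T, so by Kepler's third law a = (μT²/4π²)^(1/3).
μT²/4π² = 9.962×10⁹ × (2.003×10⁶)² / 39.48 = 1.012×10²¹ m³.
a = 1.004×10⁷ m = 10040 km.
Altitude h = a − R = 10040 − 185.3 = 9855.0 km.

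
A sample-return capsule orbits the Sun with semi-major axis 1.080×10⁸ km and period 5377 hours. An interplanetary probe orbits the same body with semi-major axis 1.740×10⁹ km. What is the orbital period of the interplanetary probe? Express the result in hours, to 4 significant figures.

T₂ ≈ 3.477×10⁵ hours

Kepler's third law: T² ∝ a³, so T₂ = T₁ (a₂/a₁)^(3/2).
a₂/a₁ = 16.11, (a₂/a₁)^(3/2) = 64.67.
T₂ = 5377 × 64.67 = 3.477×10⁵ hours.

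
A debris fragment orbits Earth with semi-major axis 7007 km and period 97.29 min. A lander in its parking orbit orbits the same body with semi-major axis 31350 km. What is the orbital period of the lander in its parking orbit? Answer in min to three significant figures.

T₂ ≈ 921 min

Kepler's third law: T² ∝ a³, so T₂ = T₁ (a₂/a₁)^(3/2).
a₂/a₁ = 4.474, (a₂/a₁)^(3/2) = 9.464.
T₂ = 97.29 × 9.464 = 920.7 min.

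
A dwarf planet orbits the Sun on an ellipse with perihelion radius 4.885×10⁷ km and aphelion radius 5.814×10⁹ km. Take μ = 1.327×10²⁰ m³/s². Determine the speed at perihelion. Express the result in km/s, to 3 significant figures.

Semi-major axis a = (r_p + r_a)/2 = 2.9314×10⁹ km = 2.931×10¹² m.
Vis-viva: v² = μ(2/r − 1/a) = 1.327×10²⁰ × (4.094×10⁻¹¹ − 3.411×10⁻¹³) = 5.388×10⁹ m²/s².
v = 73400 m/s = 73.40 km/s.

v ≈ 73.4 km/s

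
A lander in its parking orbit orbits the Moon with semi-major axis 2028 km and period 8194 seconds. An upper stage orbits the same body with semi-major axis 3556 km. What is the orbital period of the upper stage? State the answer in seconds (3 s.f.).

T₂ ≈ 19000 seconds

Kepler's third law: T² ∝ a³, so T₂ = T₁ (a₂/a₁)^(3/2).
a₂/a₁ = 1.753, (a₂/a₁)^(3/2) = 2.322.
T₂ = 8194 × 2.322 = 19030 seconds.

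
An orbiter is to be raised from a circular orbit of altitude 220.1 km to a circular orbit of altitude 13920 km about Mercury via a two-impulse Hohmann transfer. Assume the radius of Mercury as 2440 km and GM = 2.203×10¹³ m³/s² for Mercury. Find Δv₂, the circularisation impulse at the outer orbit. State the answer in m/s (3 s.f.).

Δv ≈ 547 m/s

r₁ = 2440 + 220.1 = 2660.1 km = 2.6601×10⁶ m.
r₂ = 2440 + 13920 = 16360 km = 1.6360×10⁷ m.
Transfer ellipse a_t = (r₁ + r₂)/2 = 9.510×10⁶ m.
At r₁: circular v_c1 = √(μ/r₁) = 2878 m/s; transfer-periherm v_p = √[μ(2/r₁ − 1/a_t)] = 3774 m/s.
At r₂: circular v_c2 = √(μ/r₂) = 1160 m/s; transfer-apoherm v_a = √[μ(2/r₂ − 1/a_t)] = 613.7 m/s.
Δv₂ = v_c2 − v_a = 546.7 m/s.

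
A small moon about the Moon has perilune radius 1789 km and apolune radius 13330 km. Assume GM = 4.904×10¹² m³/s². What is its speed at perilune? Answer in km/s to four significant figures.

v ≈ 2.199 km/s

Semi-major axis a = (r_p + r_a)/2 = 7559.5 km = 7.560×10⁶ m.
Vis-viva: v² = μ(2/r − 1/a) = 4.904×10¹² × (1.118×10⁻⁶ − 1.323×10⁻⁷) = 4.834×10⁶ m²/s².
v = 2199 m/s = 2.199 km/s.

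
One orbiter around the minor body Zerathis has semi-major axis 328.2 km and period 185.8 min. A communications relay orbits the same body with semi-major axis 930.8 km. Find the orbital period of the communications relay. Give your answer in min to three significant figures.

Kepler's third law: T² ∝ a³, so T₂ = T₁ (a₂/a₁)^(3/2).
a₂/a₁ = 2.836, (a₂/a₁)^(3/2) = 4.776.
T₂ = 185.8 × 4.776 = 887.4 min.

T₂ ≈ 887 min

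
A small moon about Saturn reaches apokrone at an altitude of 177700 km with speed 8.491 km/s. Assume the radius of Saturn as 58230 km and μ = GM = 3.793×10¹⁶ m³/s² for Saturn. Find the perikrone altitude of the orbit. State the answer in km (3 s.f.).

r_a = 58230 + 177700 = 2.3593×10⁵ km = 2.359×10⁸ m.
Specific energy ε = v²/2 − μ/r = -1.247×10⁸ J/kg, so a = −μ/(2ε) = 1.521×10⁸ m.
The apsides satisfy r_p + r_a = 2a, so the perikrone radius is 2a − r_a = 6.819×10⁷ m = 68192 km.
Perikrone altitude = 68192 − 58230 = 9962.5 km.

perikrone altitude ≈ 9960 km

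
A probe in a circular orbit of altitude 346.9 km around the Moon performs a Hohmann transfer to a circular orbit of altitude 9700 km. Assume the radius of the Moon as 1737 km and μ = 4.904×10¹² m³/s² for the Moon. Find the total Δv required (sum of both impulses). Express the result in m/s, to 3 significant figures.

Δv_total ≈ 753 m/s

r₁ = 1737 + 346.9 = 2083.9 km = 2.0839×10⁶ m.
r₂ = 1737 + 9700 = 11437 km = 1.1437×10⁷ m.
Transfer ellipse a_t = (r₁ + r₂)/2 = 6.760×10⁶ m.
At r₁: circular v_c1 = √(μ/r₁) = 1534 m/s; transfer-perilune v_p = √[μ(2/r₁ − 1/a_t)] = 1995 m/s.
Δv₁ = v_p − v_c1 = 461.2 m/s.
At r₂: circular v_c2 = √(μ/r₂) = 654.8 m/s; transfer-apolune v_a = √[μ(2/r₂ − 1/a_t)] = 363.6 m/s.
Δv₂ = v_c2 − v_a = 291.3 m/s.
Total Δv = Δv₁ + Δv₂ = 752.5 m/s.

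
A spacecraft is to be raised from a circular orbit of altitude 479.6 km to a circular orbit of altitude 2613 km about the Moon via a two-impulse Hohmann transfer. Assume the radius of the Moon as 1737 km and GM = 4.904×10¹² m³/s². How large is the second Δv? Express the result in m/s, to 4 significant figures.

r₁ = 1737 + 479.6 = 2216.6 km = 2.2166×10⁶ m.
r₂ = 1737 + 2613 = 4350.0 km = 4.3500×10⁶ m.
Transfer ellipse a_t = (r₁ + r₂)/2 = 3.283×10⁶ m.
At r₁: circular v_c1 = √(μ/r₁) = 1487 m/s; transfer-perilune v_p = √[μ(2/r₁ − 1/a_t)] = 1712 m/s.
At r₂: circular v_c2 = √(μ/r₂) = 1062 m/s; transfer-apolune v_a = √[μ(2/r₂ − 1/a_t)] = 872.4 m/s.
Δv₂ = v_c2 − v_a = 189.4 m/s.

Δv ≈ 189.4 m/s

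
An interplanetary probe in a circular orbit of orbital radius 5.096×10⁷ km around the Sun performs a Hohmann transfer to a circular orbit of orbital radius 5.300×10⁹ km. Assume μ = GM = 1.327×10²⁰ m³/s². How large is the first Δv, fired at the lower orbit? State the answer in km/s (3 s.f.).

Δv ≈ 20.8 km/s

r₁ = 5.096×10⁷ km = 5.096×10¹⁰ m.
r₂ = 5.300×10⁹ km = 5.300×10¹² m.
Transfer ellipse a_t = (r₁ + r₂)/2 = 2.675×10¹² m.
At r₁: circular v_c1 = √(μ/r₁) = 51030 m/s; transfer-perihelion v_p = √[μ(2/r₁ − 1/a_t)] = 71820 m/s.
Δv₁ = v_p − v_c1 = 20790 m/s.
= 20.79 km/s.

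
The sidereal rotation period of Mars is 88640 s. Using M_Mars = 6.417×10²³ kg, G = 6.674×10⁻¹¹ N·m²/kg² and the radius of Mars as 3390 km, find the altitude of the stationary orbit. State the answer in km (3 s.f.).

h_sync ≈ 17000 km

μ = GM = 6.674×10⁻¹¹ × 6.417×10²³ = 4.283×10¹³ m³/s².
A synchronous orbit has period T, so by Kepler's third law a = (μT²/4π²)^(1/3).
μT²/4π² = 4.283×10¹³ × (8.864×10⁴)² / 39.48 = 8.524×10²¹ m³.
a = 2.043×10⁷ m = 20427 km.
Altitude h = a − R = 20427 − 3390 = 17037 km.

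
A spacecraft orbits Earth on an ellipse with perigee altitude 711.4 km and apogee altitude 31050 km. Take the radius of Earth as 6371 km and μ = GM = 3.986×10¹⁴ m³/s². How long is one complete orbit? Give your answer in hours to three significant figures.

T ≈ 9.18 hours

r_p = 6371 + 711.4 = 7082.4 km = 7.0824×10⁶ m.
r_a = 6371 + 31050 = 37421 km = 3.7421×10⁷ m.
Semi-major axis a = (r_p + r_a)/2 = (7082.4 + 37421)/2 = 22252 km = 2.225×10⁷ m.
By Kepler's third law T = 2π√(a³/μ) = 2π × 5.257×10³ = 3.303×10⁴ s.
= 9.176 hours.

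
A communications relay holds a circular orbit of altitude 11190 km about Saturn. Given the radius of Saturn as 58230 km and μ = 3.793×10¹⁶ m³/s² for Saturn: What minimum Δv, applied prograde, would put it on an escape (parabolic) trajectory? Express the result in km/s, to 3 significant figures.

Δv ≈ 9.68 km/s

r = 58230 + 11190 = 69420 km = 6.9420×10⁷ m.
Circular speed v_c = √(μ/r) = 23370 m/s.
Escape speed v_esc = √(2μ/r) = √2 × v_c = 33060 m/s.
Δv = v_esc − v_c = 9682 m/s = 9.682 km/s.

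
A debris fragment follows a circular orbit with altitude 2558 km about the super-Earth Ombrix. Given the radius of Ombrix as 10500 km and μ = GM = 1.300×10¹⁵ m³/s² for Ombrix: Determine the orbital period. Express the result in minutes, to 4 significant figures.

r = 10500 + 2558 = 13058 km = 1.3058×10⁷ m.
Kepler's third law: T = 2π√(r³/μ) = 2π√((1.306×10⁷)³ / 1.300×10¹⁵).
r³/μ = 1.713×10⁶ s², so T = 2π × 1.309×10³ = 8.223×10³ s.
Converting: 8.223×10³ s ÷ 60.00 = 137.0 minutes.

T ≈ 137.0 minutes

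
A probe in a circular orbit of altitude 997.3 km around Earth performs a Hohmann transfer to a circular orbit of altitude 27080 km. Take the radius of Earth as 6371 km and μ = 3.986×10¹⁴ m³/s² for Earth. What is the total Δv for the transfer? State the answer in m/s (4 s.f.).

r₁ = 6371 + 997.3 = 7368.3 km = 7.3683×10⁶ m.
r₂ = 6371 + 27080 = 33451 km = 3.3451×10⁷ m.
Transfer ellipse a_t = (r₁ + r₂)/2 = 2.041×10⁷ m.
At r₁: circular v_c1 = √(μ/r₁) = 7355 m/s; transfer-perigee v_p = √[μ(2/r₁ − 1/a_t)] = 9416 m/s.
Δv₁ = v_p − v_c1 = 2061 m/s.
At r₂: circular v_c2 = √(μ/r₂) = 3452 m/s; transfer-apogee v_a = √[μ(2/r₂ − 1/a_t)] = 2074 m/s.
Δv₂ = v_c2 − v_a = 1378 m/s.
Total Δv = Δv₁ + Δv₂ = 3439 m/s.

Δv_total ≈ 3439 m/s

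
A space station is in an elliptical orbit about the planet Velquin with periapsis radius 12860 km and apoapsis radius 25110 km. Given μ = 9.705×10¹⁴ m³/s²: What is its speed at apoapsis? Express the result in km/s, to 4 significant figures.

v ≈ 5.117 km/s

Semi-major axis a = (r_p + r_a)/2 = 18985 km = 1.898×10⁷ m.
Vis-viva: v² = μ(2/r − 1/a) = 9.705×10¹⁴ × (7.965×10⁻⁸ − 5.267×10⁻⁸) = 2.618×10⁷ m²/s².
v = 5117 m/s = 5.117 km/s.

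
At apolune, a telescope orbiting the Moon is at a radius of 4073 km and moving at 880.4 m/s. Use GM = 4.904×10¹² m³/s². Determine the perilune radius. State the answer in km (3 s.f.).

perilune radius ≈ 1930 km

r_a = 4.073×10⁶ m.
Specific energy ε = v²/2 − μ/r = -8.165×10⁵ J/kg, so a = −μ/(2ε) = 3.003×10⁶ m.
The apsides satisfy r_p + r_a = 2a, so the perilune radius is 2a − r_a = 1.933×10⁶ m = 1933.3 km.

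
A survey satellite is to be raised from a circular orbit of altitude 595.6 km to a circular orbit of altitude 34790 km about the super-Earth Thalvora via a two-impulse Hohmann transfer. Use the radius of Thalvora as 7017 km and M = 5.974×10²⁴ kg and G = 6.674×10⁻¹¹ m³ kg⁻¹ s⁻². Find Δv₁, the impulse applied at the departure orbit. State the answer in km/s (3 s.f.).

Δv ≈ 2.18 km/s

μ = GM = 6.674×10⁻¹¹ × 5.974×10²⁴ = 3.987×10¹⁴ m³/s².
r₁ = 7017 + 595.6 = 7612.6 km = 7.6126×10⁶ m.
r₂ = 7017 + 34790 = 41807 km = 4.1807×10⁷ m.
Transfer ellipse a_t = (r₁ + r₂)/2 = 2.471×10⁷ m.
At r₁: circular v_c1 = √(μ/r₁) = 7237 m/s; transfer-periapsis v_p = √[μ(2/r₁ − 1/a_t)] = 9413 m/s.
Δv₁ = v_p − v_c1 = 2176 m/s.
= 2.176 km/s.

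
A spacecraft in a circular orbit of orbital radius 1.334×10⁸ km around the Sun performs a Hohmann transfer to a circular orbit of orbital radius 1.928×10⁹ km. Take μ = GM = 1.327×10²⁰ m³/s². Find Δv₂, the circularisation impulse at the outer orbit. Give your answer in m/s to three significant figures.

r₁ = 1.334×10⁸ km = 1.334×10¹¹ m.
r₂ = 1.928×10⁹ km = 1.928×10¹² m.
Transfer ellipse a_t = (r₁ + r₂)/2 = 1.031×10¹² m.
At r₁: circular v_c1 = √(μ/r₁) = 31540 m/s; transfer-perihelion v_p = √[μ(2/r₁ − 1/a_t)] = 43140 m/s.
At r₂: circular v_c2 = √(μ/r₂) = 8296 m/s; transfer-aphelion v_a = √[μ(2/r₂ − 1/a_t)] = 2985 m/s.
Δv₂ = v_c2 − v_a = 5312 m/s.

Δv ≈ 5310 m/s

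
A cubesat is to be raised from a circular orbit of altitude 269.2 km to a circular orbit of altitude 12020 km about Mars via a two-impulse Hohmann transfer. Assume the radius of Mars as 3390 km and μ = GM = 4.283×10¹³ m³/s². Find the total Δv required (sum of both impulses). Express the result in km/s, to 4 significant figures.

Δv_total ≈ 1.563 km/s

r₁ = 3390 + 269.2 = 3659.2 km = 3.6592×10⁶ m.
r₂ = 3390 + 12020 = 15410 km = 1.5410×10⁷ m.
Transfer ellipse a_t = (r₁ + r₂)/2 = 9.535×10⁶ m.
At r₁: circular v_c1 = √(μ/r₁) = 3421 m/s; transfer-periapsis v_p = √[μ(2/r₁ − 1/a_t)] = 4349 m/s.
Δv₁ = v_p − v_c1 = 928.2 m/s.
At r₂: circular v_c2 = √(μ/r₂) = 1667 m/s; transfer-apoapsis v_a = √[μ(2/r₂ − 1/a_t)] = 1033 m/s.
Δv₂ = v_c2 − v_a = 634.3 m/s.
Total Δv = Δv₁ + Δv₂ = 1563 m/s = 1.563 km/s.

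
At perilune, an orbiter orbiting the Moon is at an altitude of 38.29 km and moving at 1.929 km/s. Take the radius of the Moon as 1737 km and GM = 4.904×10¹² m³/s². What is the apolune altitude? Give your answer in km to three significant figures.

apolune altitude ≈ 1930 km

r_p = 1737 + 38.29 = 1775.3 km = 1.775×10⁶ m.
Specific energy ε = v²/2 − μ/r = -9.018×10⁵ J/kg, so a = −μ/(2ε) = 2.719×10⁶ m.
The apsides satisfy r_p + r_a = 2a, so the apolune radius is 2a − r_p = 3.662×10⁶ m = 3662.5 km.
Apolune altitude = 3662.5 − 1737 = 1925.5 km.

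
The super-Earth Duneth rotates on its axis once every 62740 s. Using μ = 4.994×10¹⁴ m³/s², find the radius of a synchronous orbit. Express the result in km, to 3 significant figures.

r_sync ≈ 36800 km

A synchronous orbit has period T, so by Kepler's third law a = (μT²/4π²)^(1/3).
μT²/4π² = 4.994×10¹⁴ × (6.274×10⁴)² / 39.48 = 4.979×10²² m³.
a = 3.679×10⁷ m = 36790 km.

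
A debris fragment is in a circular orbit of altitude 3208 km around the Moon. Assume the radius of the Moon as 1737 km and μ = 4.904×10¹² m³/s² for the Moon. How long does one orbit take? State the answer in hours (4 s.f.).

r = 1737 + 3208 = 4945.0 km = 4.9450×10⁶ m.
Kepler's third law: T = 2π√(r³/μ) = 2π√((4.945×10⁶)³ / 4.904×10¹²).
r³/μ = 2.466×10⁷ s², so T = 2π × 4.966×10³ = 3.120×10⁴ s.
Converting: 3.120×10⁴ s ÷ 3600 = 8.667 hours.

T ≈ 8.667 hours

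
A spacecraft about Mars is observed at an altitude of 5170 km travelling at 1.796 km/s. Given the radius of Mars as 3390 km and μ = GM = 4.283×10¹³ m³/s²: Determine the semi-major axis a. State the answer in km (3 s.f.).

r = 3390 + 5170 = 8560.0 km = 8.560×10⁶ m.
Specific orbital energy ε = v²/2 − μ/r = (1796)²/2 − 4.283×10¹³/8.560×10⁶ = -3.391×10⁶ J/kg.
Since ε = −μ/(2a), a = −μ/(2ε) = 6.316×10⁶ m = 6315.8 km.

a ≈ 6320 km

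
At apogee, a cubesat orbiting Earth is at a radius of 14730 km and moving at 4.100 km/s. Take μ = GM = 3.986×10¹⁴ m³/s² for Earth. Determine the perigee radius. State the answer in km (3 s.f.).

r_a = 1.473×10⁷ m.
Specific energy ε = v²/2 − μ/r = -1.866×10⁷ J/kg, so a = −μ/(2ε) = 1.068×10⁷ m.
The apsides satisfy r_p + r_a = 2a, so the perigee radius is 2a − r_a = 6.636×10⁶ m = 6636.4 km.

perigee radius ≈ 6640 km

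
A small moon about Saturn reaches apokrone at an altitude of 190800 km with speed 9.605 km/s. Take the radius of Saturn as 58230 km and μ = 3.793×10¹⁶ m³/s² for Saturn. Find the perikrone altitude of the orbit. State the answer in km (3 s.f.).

perikrone altitude ≈ 50000 km

r_a = 58230 + 190800 = 2.4903×10⁵ km = 2.490×10⁸ m.
Specific energy ε = v²/2 − μ/r = -1.062×10⁸ J/kg, so a = −μ/(2ε) = 1.786×10⁸ m.
The apsides satisfy r_p + r_a = 2a, so the perikrone radius is 2a − r_a = 1.082×10⁸ m = 1.0818×10⁵ km.
Perikrone altitude = 1.0818×10⁵ − 58230 = 49954 km.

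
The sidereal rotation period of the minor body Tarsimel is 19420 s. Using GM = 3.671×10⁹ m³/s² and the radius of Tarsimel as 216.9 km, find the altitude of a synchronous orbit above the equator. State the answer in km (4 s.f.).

h_sync ≈ 110.4 km

A synchronous orbit has period T, so by Kepler's third law a = (μT²/4π²)^(1/3).
μT²/4π² = 3.671×10⁹ × (1.942×10⁴)² / 39.48 = 3.507×10¹⁶ m³.
a = 3.273×10⁵ m = 327.32 km.
Altitude h = a − R = 327.32 − 216.9 = 110.42 km.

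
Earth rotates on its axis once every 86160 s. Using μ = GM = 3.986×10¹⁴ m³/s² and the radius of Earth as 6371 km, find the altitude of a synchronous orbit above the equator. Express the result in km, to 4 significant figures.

h_sync ≈ 35790 km

A synchronous orbit has period T, so by Kepler's third law a = (μT²/4π²)^(1/3).
μT²/4π² = 3.986×10¹⁴ × (8.616×10⁴)² / 39.48 = 7.495×10²² m³.
a = 4.216×10⁷ m = 42163 km.
Altitude h = a − R = 42163 − 6371 = 35792 km.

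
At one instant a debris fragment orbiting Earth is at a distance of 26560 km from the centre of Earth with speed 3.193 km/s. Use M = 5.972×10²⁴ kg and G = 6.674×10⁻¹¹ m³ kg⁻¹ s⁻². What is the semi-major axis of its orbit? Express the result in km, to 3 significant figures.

μ = GM = 6.674×10⁻¹¹ × 5.972×10²⁴ = 3.986×10¹⁴ m³/s².
r = 2.656×10⁷ m.
Vis-viva rearranged: 1/a = 2/r − v²/μ = 7.530×10⁻⁸ − 2.558×10⁻⁸ = 4.972×10⁻⁸ m⁻¹.
a = 2.011×10⁷ m = 20112 km.

a ≈ 20100 km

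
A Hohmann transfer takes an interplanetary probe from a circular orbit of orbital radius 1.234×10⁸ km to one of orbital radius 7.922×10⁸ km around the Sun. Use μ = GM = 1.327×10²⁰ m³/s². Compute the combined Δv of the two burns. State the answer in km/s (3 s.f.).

r₁ = 1.234×10⁸ km = 1.234×10¹¹ m.
r₂ = 7.922×10⁸ km = 7.922×10¹¹ m.
Transfer ellipse a_t = (r₁ + r₂)/2 = 4.578×10¹¹ m.
At r₁: circular v_c1 = √(μ/r₁) = 32790 m/s; transfer-perihelion v_p = √[μ(2/r₁ − 1/a_t)] = 43140 m/s.
Δv₁ = v_p − v_c1 = 10340 m/s.
At r₂: circular v_c2 = √(μ/r₂) = 12940 m/s; transfer-aphelion v_a = √[μ(2/r₂ − 1/a_t)] = 6720 m/s.
Δv₂ = v_c2 − v_a = 6223 m/s.
Total Δv = Δv₁ + Δv₂ = 16570 m/s = 16.57 km/s.

Δv_total ≈ 16.6 km/s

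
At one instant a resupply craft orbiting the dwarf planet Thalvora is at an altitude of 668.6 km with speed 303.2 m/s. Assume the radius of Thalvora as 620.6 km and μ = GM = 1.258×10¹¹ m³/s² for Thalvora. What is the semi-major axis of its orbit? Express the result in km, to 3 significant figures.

a ≈ 1220 km

r = 620.6 + 668.6 = 1289.2 km = 1.289×10⁶ m.
Vis-viva rearranged: 1/a = 2/r − v²/μ = 1.551×10⁻⁶ − 7.308×10⁻⁷ = 8.206×10⁻⁷ m⁻¹.
a = 1.219×10⁶ m = 1218.6 km.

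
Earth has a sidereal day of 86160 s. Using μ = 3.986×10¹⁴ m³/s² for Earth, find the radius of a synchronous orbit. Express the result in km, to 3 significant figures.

A synchronous orbit has period T, so by Kepler's third law a = (μT²/4π²)^(1/3).
μT²/4π² = 3.986×10¹⁴ × (8.616×10⁴)² / 39.48 = 7.495×10²² m³.
a = 4.216×10⁷ m = 42163 km.

r_sync ≈ 42200 km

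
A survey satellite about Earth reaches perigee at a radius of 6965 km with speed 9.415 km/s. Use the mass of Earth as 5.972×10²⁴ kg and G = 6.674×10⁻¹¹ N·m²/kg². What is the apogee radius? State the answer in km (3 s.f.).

apogee radius ≈ 23900 km

μ = GM = 6.674×10⁻¹¹ × 5.972×10²⁴ = 3.986×10¹⁴ m³/s².
r_p = 6.965×10⁶ m.
Specific energy ε = v²/2 − μ/r = -1.290×10⁷ J/kg, so a = −μ/(2ε) = 1.544×10⁷ m.
The apsides satisfy r_p + r_a = 2a, so the apogee radius is 2a − r_p = 2.392×10⁷ m = 23923 km.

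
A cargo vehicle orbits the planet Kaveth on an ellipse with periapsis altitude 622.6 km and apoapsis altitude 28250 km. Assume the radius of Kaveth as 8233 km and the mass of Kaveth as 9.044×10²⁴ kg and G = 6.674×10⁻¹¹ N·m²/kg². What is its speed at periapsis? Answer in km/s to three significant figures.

v ≈ 10.5 km/s

μ = GM = 6.674×10⁻¹¹ × 9.044×10²⁴ = 6.036×10¹⁴ m³/s².
r_p = 8233 + 622.6 = 8855.6 km = 8.8556×10⁶ m.
r_a = 8233 + 28250 = 36483 km = 3.6483×10⁷ m.
Semi-major axis a = (r_p + r_a)/2 = 22669 km = 2.267×10⁷ m.
Vis-viva: v² = μ(2/r − 1/a) = 6.036×10¹⁴ × (2.258×10⁻⁷ − 4.411×10⁻⁸) = 1.097×10⁸ m²/s².
v = 10470 m/s = 10.47 km/s.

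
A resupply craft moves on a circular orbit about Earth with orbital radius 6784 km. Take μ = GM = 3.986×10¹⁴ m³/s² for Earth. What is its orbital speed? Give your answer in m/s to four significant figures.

v ≈ 7665 m/s

r = 6784 km = 6.784×10⁶ m.
For a circular orbit v = √(μ/r) = √(3.986×10¹⁴ / 6.784×10⁶) = √(5.876×10⁷) = 7665 m/s.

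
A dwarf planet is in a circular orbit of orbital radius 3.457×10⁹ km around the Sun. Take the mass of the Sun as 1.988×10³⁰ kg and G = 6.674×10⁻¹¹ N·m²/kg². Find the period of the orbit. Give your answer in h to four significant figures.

μ = GM = 6.674×10⁻¹¹ × 1.988×10³⁰ = 1.327×10²⁰ m³/s².
r = 3.457×10⁹ km = 3.457×10¹² m.
Kepler's third law: T = 2π√(r³/μ) = 2π√((3.457×10¹²)³ / 1.327×10²⁰).
r³/μ = 3.114×10¹⁷ s², so T = 2π × 5.580×10⁸ = 3.506×10⁹ s.
Converting: 3.506×10⁹ s ÷ 3600 = 9.739×10⁵ h.

T ≈ 973900 h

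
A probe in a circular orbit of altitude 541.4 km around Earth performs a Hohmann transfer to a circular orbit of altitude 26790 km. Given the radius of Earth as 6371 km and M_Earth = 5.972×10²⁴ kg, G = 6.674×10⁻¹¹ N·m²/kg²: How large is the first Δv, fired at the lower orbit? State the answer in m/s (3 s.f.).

μ = GM = 6.674×10⁻¹¹ × 5.972×10²⁴ = 3.986×10¹⁴ m³/s².
r₁ = 6371 + 541.4 = 6912.4 km = 6.9124×10⁶ m.
r₂ = 6371 + 26790 = 33161 km = 3.3161×10⁷ m.
Transfer ellipse a_t = (r₁ + r₂)/2 = 2.004×10⁷ m.
At r₁: circular v_c1 = √(μ/r₁) = 7593 m/s; transfer-perigee v_p = √[μ(2/r₁ − 1/a_t)] = 9769 m/s.
Δv₁ = v_p − v_c1 = 2175 m/s.

Δv ≈ 2180 m/s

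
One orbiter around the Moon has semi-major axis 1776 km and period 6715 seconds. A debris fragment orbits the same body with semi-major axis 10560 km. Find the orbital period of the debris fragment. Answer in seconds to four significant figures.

Kepler's third law: T² ∝ a³, so T₂ = T₁ (a₂/a₁)^(3/2).
a₂/a₁ = 5.946, (a₂/a₁)^(3/2) = 14.50.
T₂ = 6715 × 14.50 = 97360 seconds.

T₂ ≈ 97360 seconds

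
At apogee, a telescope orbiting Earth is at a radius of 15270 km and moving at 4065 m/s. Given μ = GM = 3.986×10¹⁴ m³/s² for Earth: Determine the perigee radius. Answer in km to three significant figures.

r_a = 1.527×10⁷ m.
Specific energy ε = v²/2 − μ/r = -1.784×10⁷ J/kg, so a = −μ/(2ε) = 1.117×10⁷ m.
The apsides satisfy r_p + r_a = 2a, so the perigee radius is 2a − r_a = 7.071×10⁶ m = 7071.3 km.

perigee radius ≈ 7070 km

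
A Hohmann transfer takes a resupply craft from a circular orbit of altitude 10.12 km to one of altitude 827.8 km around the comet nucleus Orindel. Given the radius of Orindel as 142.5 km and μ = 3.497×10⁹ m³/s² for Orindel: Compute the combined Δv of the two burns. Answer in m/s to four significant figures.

Δv_total ≈ 76.36 m/s

r₁ = 142.5 + 10.12 = 152.62 km = 1.5262×10⁵ m.
r₂ = 142.5 + 827.8 = 970.30 km = 9.7030×10⁵ m.
Transfer ellipse a_t = (r₁ + r₂)/2 = 5.615×10⁵ m.
At r₁: circular v_c1 = √(μ/r₁) = 151.4 m/s; transfer-periapsis v_p = √[μ(2/r₁ − 1/a_t)] = 199.0 m/s.
Δv₁ = v_p − v_c1 = 47.62 m/s.
At r₂: circular v_c2 = √(μ/r₂) = 60.03 m/s; transfer-apoapsis v_a = √[μ(2/r₂ − 1/a_t)] = 31.30 m/s.
Δv₂ = v_c2 − v_a = 28.73 m/s.
Total Δv = Δv₁ + Δv₂ = 76.36 m/s.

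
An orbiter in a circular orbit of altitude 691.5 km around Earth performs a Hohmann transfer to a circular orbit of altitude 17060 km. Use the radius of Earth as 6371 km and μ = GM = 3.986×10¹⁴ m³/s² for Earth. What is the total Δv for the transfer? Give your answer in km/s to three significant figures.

r₁ = 6371 + 691.5 = 7062.5 km = 7.0625×10⁶ m.
r₂ = 6371 + 17060 = 23431 km = 2.3431×10⁷ m.
Transfer ellipse a_t = (r₁ + r₂)/2 = 1.525×10⁷ m.
At r₁: circular v_c1 = √(μ/r₁) = 7513 m/s; transfer-perigee v_p = √[μ(2/r₁ − 1/a_t)] = 9313 m/s.
Δv₁ = v_p − v_c1 = 1801 m/s.
At r₂: circular v_c2 = √(μ/r₂) = 4125 m/s; transfer-apogee v_a = √[μ(2/r₂ − 1/a_t)] = 2807 m/s.
Δv₂ = v_c2 − v_a = 1317 m/s.
Total Δv = Δv₁ + Δv₂ = 3118 m/s = 3.118 km/s.

Δv_total ≈ 3.12 km/s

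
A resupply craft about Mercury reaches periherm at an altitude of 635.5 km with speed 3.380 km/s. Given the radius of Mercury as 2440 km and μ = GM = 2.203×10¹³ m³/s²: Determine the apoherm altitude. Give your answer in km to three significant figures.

apoherm altitude ≈ 9670 km

r_p = 2440 + 635.5 = 3075.5 km = 3.076×10⁶ m.
Specific energy ε = v²/2 − μ/r = -1.451×10⁶ J/kg, so a = −μ/(2ε) = 7.592×10⁶ m.
The apsides satisfy r_p + r_a = 2a, so the apoherm radius is 2a − r_p = 1.211×10⁷ m = 12109 km.
Apoherm altitude = 12109 − 2440 = 9668.6 km.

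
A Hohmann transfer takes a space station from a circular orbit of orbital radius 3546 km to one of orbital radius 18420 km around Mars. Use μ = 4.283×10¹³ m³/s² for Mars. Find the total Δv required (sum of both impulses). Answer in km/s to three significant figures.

Δv_total ≈ 1.68 km/s

r₁ = 3546 km = 3.546×10⁶ m.
r₂ = 18420 km = 1.842×10⁷ m.
Transfer ellipse a_t = (r₁ + r₂)/2 = 1.098×10⁷ m.
At r₁: circular v_c1 = √(μ/r₁) = 3475 m/s; transfer-periapsis v_p = √[μ(2/r₁ − 1/a_t)] = 4501 m/s.
Δv₁ = v_p − v_c1 = 1025 m/s.
At r₂: circular v_c2 = √(μ/r₂) = 1525 m/s; transfer-apoapsis v_a = √[μ(2/r₂ − 1/a_t)] = 866.4 m/s.
Δv₂ = v_c2 − v_a = 658.4 m/s.
Total Δv = Δv₁ + Δv₂ = 1684 m/s = 1.684 km/s.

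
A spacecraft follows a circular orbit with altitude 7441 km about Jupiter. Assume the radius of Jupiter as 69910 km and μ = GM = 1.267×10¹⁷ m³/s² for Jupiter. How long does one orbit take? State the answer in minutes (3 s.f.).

r = 69910 + 7441 = 77351 km = 7.7351×10⁷ m.
Kepler's third law: T = 2π√(r³/μ) = 2π√((7.735×10⁷)³ / 1.267×10¹⁷).
r³/μ = 3.653×10⁶ s², so T = 2π × 1.911×10³ = 1.201×10⁴ s.
Converting: 1.201×10⁴ s ÷ 60.00 = 200.1 minutes.

T ≈ 200 minutes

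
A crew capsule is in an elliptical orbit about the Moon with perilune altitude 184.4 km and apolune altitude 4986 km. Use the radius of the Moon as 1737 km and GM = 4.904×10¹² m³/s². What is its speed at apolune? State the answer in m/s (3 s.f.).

v ≈ 569 m/s

r_p = 1737 + 184.4 = 1921.4 km = 1.9214×10⁶ m.
r_a = 1737 + 4986 = 6723.0 km = 6.7230×10⁶ m.
Semi-major axis a = (r_p + r_a)/2 = 4322.2 km = 4.322×10⁶ m.
Vis-viva: v² = μ(2/r − 1/a) = 4.904×10¹² × (2.975×10⁻⁷ − 2.314×10⁻⁷) = 3.243×10⁵ m²/s².
v = 569.4 m/s.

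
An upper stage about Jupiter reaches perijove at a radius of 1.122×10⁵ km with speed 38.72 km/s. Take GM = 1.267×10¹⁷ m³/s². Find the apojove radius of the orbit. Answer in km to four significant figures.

apojove radius ≈ 2.216×10⁵ km

r_p = 1.122×10⁸ m.
Specific energy ε = v²/2 − μ/r = -3.796×10⁸ J/kg, so a = −μ/(2ε) = 1.669×10⁸ m.
The apsides satisfy r_p + r_a = 2a, so the apojove radius is 2a − r_p = 2.216×10⁸ m = 2.2156×10⁵ km.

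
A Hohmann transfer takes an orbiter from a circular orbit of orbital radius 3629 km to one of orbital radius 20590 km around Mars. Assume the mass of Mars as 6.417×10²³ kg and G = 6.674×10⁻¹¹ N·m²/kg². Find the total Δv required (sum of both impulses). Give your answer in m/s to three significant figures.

μ = GM = 6.674×10⁻¹¹ × 6.417×10²³ = 4.283×10¹³ m³/s².
r₁ = 3629 km = 3.629×10⁶ m.
r₂ = 20590 km = 2.059×10⁷ m.
Transfer ellipse a_t = (r₁ + r₂)/2 = 1.211×10⁷ m.
At r₁: circular v_c1 = √(μ/r₁) = 3435 m/s; transfer-periapsis v_p = √[μ(2/r₁ − 1/a_t)] = 4480 m/s.
Δv₁ = v_p − v_c1 = 1044 m/s.
At r₂: circular v_c2 = √(μ/r₂) = 1442 m/s; transfer-apoapsis v_a = √[μ(2/r₂ − 1/a_t)] = 789.5 m/s.
Δv₂ = v_c2 − v_a = 652.7 m/s.
Total Δv = Δv₁ + Δv₂ = 1697 m/s.

Δv_total ≈ 1700 m/s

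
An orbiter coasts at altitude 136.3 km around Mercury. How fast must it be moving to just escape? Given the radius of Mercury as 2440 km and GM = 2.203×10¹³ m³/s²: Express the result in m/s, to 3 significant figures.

v_esc ≈ 4140 m/s

r = 2440 + 136.3 = 2576.3 km = 2.5763×10⁶ m.
Escape speed v_esc = √(2μ/r) = √(2 × 2.203×10¹³ / 2.576×10⁶) = √(1.710×10⁷) = 4135 m/s.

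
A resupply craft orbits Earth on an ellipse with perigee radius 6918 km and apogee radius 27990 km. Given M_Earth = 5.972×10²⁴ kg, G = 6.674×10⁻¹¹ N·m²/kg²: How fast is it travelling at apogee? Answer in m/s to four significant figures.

v ≈ 2376 m/s

μ = GM = 6.674×10⁻¹¹ × 5.972×10²⁴ = 3.986×10¹⁴ m³/s².
Semi-major axis a = (r_p + r_a)/2 = 17454 km = 1.745×10⁷ m.
Vis-viva: v² = μ(2/r − 1/a) = 3.986×10¹⁴ × (7.145×10⁻⁸ − 5.729×10⁻⁸) = 5.644×10⁶ m²/s².
v = 2376 m/s.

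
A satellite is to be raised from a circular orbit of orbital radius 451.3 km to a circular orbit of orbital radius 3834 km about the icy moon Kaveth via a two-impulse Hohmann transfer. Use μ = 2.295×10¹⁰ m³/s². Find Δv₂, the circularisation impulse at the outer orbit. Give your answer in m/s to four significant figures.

Δv ≈ 41.86 m/s

r₁ = 451.3 km = 4.513×10⁵ m.
r₂ = 3834 km = 3.834×10⁶ m.
Transfer ellipse a_t = (r₁ + r₂)/2 = 2.143×10⁶ m.
At r₁: circular v_c1 = √(μ/r₁) = 225.5 m/s; transfer-periapsis v_p = √[μ(2/r₁ − 1/a_t)] = 301.7 m/s.
At r₂: circular v_c2 = √(μ/r₂) = 77.37 m/s; transfer-apoapsis v_a = √[μ(2/r₂ − 1/a_t)] = 35.51 m/s.
Δv₂ = v_c2 − v_a = 41.86 m/s.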